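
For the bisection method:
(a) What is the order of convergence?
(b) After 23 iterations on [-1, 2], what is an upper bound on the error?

(a) Bisection has linear (order 1) convergence; the error is halved each step.

(b) Error bound = (b-a)/2^n = (2 - (-1))/2^{23}
    = 3/2^{23}

(a) 1 (linear); (b) error ≤ 3.58e-07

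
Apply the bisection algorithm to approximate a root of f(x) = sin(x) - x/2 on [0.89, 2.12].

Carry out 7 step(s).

f(x) = sin(x) - x/2
Initial interval: [0.89, 2.12]

Iteration 1:
  c_1 = (0.890000 + 2.120000)/2 = 1.505000
  f(c_1) = f(1.505000) = 0.245336
  f(a) × f(c) ≥ 0, new interval: [1.505000, 2.120000]
Iteration 2:
  c_2 = (1.505000 + 2.120000)/2 = 1.812500
  f(c_2) = f(1.812500) = 0.064682
  f(a) × f(c) ≥ 0, new interval: [1.812500, 2.120000]
Iteration 3:
  c_3 = (1.812500 + 2.120000)/2 = 1.966250
  f(c_3) = f(1.966250) = -0.060303
  f(a) × f(c) < 0, new interval: [1.812500, 1.966250]
Iteration 4:
  c_4 = (1.812500 + 1.966250)/2 = 1.889375
  f(c_4) = f(1.889375) = 0.004994
  f(a) × f(c) ≥ 0, new interval: [1.889375, 1.966250]
Iteration 5:
  c_5 = (1.889375 + 1.966250)/2 = 1.927812
  f(c_5) = f(1.927812) = -0.026962
  f(a) × f(c) < 0, new interval: [1.889375, 1.927812]
Iteration 6:
  c_6 = (1.889375 + 1.927812)/2 = 1.908594
  f(c_6) = f(1.908594) = -0.010810
  f(a) × f(c) < 0, new interval: [1.889375, 1.908594]
Iteration 7:
  c_7 = (1.889375 + 1.908594)/2 = 1.898984
  f(c_7) = f(1.898984) = -0.002864
  f(a) × f(c) < 0, new interval: [1.889375, 1.898984]

After 7 iteration(s), the approximation is c_7 = 1.898984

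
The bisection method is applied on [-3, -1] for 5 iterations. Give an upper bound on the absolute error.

Bisection error bound: |error| ≤ (b-a)/2^n
|error| ≤ (-1 - (-3))/2^5 = 2/2^5
|error| ≤ 0.0625000000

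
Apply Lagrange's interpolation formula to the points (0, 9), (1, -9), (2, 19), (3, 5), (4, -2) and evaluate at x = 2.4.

Lagrange interpolation formula:
P(x) = Σ yᵢ × Lᵢ(x)
where Lᵢ(x) = Π_{j≠i} (x - xⱼ)/(xᵢ - xⱼ)

L_0(2.4) = (2.4 - 1)/(0 - 1) × (2.4 - 2)/(0 - 2) × (2.4 - 3)/(0 - 3) × (2.4 - 4)/(0 - 4) = 0.022400
L_1(2.4) = (2.4 - 0)/(1 - 0) × (2.4 - 2)/(1 - 2) × (2.4 - 3)/(1 - 3) × (2.4 - 4)/(1 - 4) = -0.153600
L_2(2.4) = (2.4 - 0)/(2 - 0) × (2.4 - 1)/(2 - 1) × (2.4 - 3)/(2 - 3) × (2.4 - 4)/(2 - 4) = 0.806400
L_3(2.4) = (2.4 - 0)/(3 - 0) × (2.4 - 1)/(3 - 1) × (2.4 - 2)/(3 - 2) × (2.4 - 4)/(3 - 4) = 0.358400
L_4(2.4) = (2.4 - 0)/(4 - 0) × (2.4 - 1)/(4 - 1) × (2.4 - 2)/(4 - 2) × (2.4 - 3)/(4 - 3) = -0.033600

P(2.4) = 9×L_0(2.4) + (-9)×L_1(2.4) + 19×L_2(2.4) + 5×L_3(2.4) + (-2)×L_4(2.4)
P(2.4) = 18.764800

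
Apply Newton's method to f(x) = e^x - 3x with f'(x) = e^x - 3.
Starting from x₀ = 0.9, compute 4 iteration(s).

f(x) = e^x - 3x
f'(x) = e^x - 3
x₀ = 0.9

Newton-Raphson formula: x_{n+1} = x_n - f(x_n)/f'(x_n)

Iteration 1:
  f(0.900000) = -0.240397
  f'(0.900000) = -0.540397
  x_1 = 0.900000 - (-0.240397)/(-0.540397) = 0.455148
Iteration 2:
  f(0.455148) = 0.210963
  f'(0.455148) = -1.423594
  x_2 = 0.455148 - 0.210963/(-1.423594) = 0.603338
Iteration 3:
  f(0.603338) = 0.018197
  f'(0.603338) = -1.171788
  x_3 = 0.603338 - 0.018197/(-1.171788) = 0.618867
Iteration 4:
  f(0.618867) = 0.000222
  f'(0.618867) = -1.143176
  x_4 = 0.618867 - 0.000222/(-1.143176) = 0.619061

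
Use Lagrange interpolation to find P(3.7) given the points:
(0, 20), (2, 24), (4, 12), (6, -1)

Lagrange interpolation formula:
P(x) = Σ yᵢ × Lᵢ(x)
where Lᵢ(x) = Π_{j≠i} (x - xⱼ)/(xᵢ - xⱼ)

L_0(3.7) = (3.7 - 2)/(0 - 2) × (3.7 - 4)/(0 - 4) × (3.7 - 6)/(0 - 6) = -0.024437
L_1(3.7) = (3.7 - 0)/(2 - 0) × (3.7 - 4)/(2 - 4) × (3.7 - 6)/(2 - 6) = 0.159562
L_2(3.7) = (3.7 - 0)/(4 - 0) × (3.7 - 2)/(4 - 2) × (3.7 - 6)/(4 - 6) = 0.904188
L_3(3.7) = (3.7 - 0)/(6 - 0) × (3.7 - 2)/(6 - 2) × (3.7 - 4)/(6 - 4) = -0.039312

P(3.7) = 20×L_0(3.7) + 24×L_1(3.7) + 12×L_2(3.7) + (-1)×L_3(3.7)
P(3.7) = 14.230312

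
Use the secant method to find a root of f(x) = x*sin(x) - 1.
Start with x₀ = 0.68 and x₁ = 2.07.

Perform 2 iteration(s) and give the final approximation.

f(x) = x*sin(x) - 1
x₀ = 0.68, x₁ = 2.07

Secant formula: x_{n+1} = x_n - f(x_n)(x_n - x_{n-1})/(f(x_n) - f(x_{n-1}))

Iteration 1:
  f(0.680000) = -0.572421
  f(2.070000) = 0.817386
  x_2 = 2.070000 - 0.817386×(2.070000 - 0.680000)/(0.817386 - (-0.572421))
       = 1.252501
Iteration 2:
  f(2.070000) = 0.817386
  f(1.252501) = 0.189588
  x_3 = 1.252501 - 0.189588×(1.252501 - 2.070000)/(0.189588 - 0.817386)
       = 1.005625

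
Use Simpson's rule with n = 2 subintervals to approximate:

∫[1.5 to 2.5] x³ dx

f(x) = x³
a = 1.5, b = 2.5, n = 2
h = (b - a)/n = 0.500000

Simpson's rule: (h/3)[f(x₀) + 4f(x₁) + 2f(x₂) + ... + f(xₙ)]

x_0 = 1.5000, f(x_0) = 3.375000, coefficient = 1
x_1 = 2.0000, f(x_1) = 8.000000, coefficient = 4
x_2 = 2.5000, f(x_2) = 15.625000, coefficient = 1

I ≈ (0.500000/3) × 51.000000 = 8.500000
Exact value: 8.500000
Error: 0.000000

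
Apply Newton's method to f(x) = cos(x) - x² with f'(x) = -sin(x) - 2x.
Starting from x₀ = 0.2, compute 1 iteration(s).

f(x) = cos(x) - x²
f'(x) = -sin(x) - 2x
x₀ = 0.2

Newton-Raphson formula: x_{n+1} = x_n - f(x_n)/f'(x_n)

Iteration 1:
  f(0.200000) = 0.940067
  f'(0.200000) = -0.598669
  x_1 = 0.200000 - 0.940067/(-0.598669) = 1.770260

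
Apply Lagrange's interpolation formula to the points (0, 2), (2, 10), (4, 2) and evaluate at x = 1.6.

Lagrange interpolation formula:
P(x) = Σ yᵢ × Lᵢ(x)
where Lᵢ(x) = Π_{j≠i} (x - xⱼ)/(xᵢ - xⱼ)

L_0(1.6) = (1.6 - 2)/(0 - 2) × (1.6 - 4)/(0 - 4) = 0.120000
L_1(1.6) = (1.6 - 0)/(2 - 0) × (1.6 - 4)/(2 - 4) = 0.960000
L_2(1.6) = (1.6 - 0)/(4 - 0) × (1.6 - 2)/(4 - 2) = -0.080000

P(1.6) = 2×L_0(1.6) + 10×L_1(1.6) + 2×L_2(1.6)
P(1.6) = 9.680000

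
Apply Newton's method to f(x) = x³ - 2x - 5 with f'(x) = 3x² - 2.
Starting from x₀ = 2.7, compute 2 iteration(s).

f(x) = x³ - 2x - 5
f'(x) = 3x² - 2
x₀ = 2.7

Newton-Raphson formula: x_{n+1} = x_n - f(x_n)/f'(x_n)

Iteration 1:
  f(2.700000) = 9.283000
  f'(2.700000) = 19.870000
  x_1 = 2.700000 - 9.283000/19.870000 = 2.232813
Iteration 2:
  f(2.232813) = 1.665964
  f'(2.232813) = 12.956366
  x_2 = 2.232813 - 1.665964/12.956366 = 2.104231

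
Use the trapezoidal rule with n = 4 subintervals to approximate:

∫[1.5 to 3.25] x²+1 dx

f(x) = x²+1
a = 1.5, b = 3.25, n = 4
h = (b - a)/n = 0.437500

Trapezoidal rule: (h/2)[f(x₀) + 2f(x₁) + 2f(x₂) + ... + f(xₙ)]

x_0 = 1.5000, f(x_0) = 3.250000, coefficient = 1
x_1 = 1.9375, f(x_1) = 4.753906, coefficient = 2
x_2 = 2.3750, f(x_2) = 6.640625, coefficient = 2
x_3 = 2.8125, f(x_3) = 8.910156, coefficient = 2
x_4 = 3.2500, f(x_4) = 11.562500, coefficient = 1

I ≈ (0.437500/2) × 55.421875 = 12.123535
Exact value: 12.067708
Error: 0.055827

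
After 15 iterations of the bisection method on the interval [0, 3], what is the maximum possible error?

Bisection error bound: |error| ≤ (b-a)/2^n
|error| ≤ (3 - 0)/2^15 = 3/2^15
|error| ≤ 0.0000915527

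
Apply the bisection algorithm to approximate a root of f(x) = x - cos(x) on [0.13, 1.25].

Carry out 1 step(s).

f(x) = x - cos(x)
Initial interval: [0.13, 1.25]

Iteration 1:
  c_1 = (0.130000 + 1.250000)/2 = 0.690000
  f(c_1) = f(0.690000) = -0.081246
  f(a) × f(c) ≥ 0, new interval: [0.690000, 1.250000]

After 1 iteration(s), the approximation is c_1 = 0.690000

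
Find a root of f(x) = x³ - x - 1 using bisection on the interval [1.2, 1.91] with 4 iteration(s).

f(x) = x³ - x - 1
Initial interval: [1.2, 1.91]

Iteration 1:
  c_1 = (1.200000 + 1.910000)/2 = 1.555000
  f(c_1) = f(1.555000) = 1.205029
  f(a) × f(c) < 0, new interval: [1.200000, 1.555000]
Iteration 2:
  c_2 = (1.200000 + 1.555000)/2 = 1.377500
  f(c_2) = f(1.377500) = 0.236315
  f(a) × f(c) < 0, new interval: [1.200000, 1.377500]
Iteration 3:
  c_3 = (1.200000 + 1.377500)/2 = 1.288750
  f(c_3) = f(1.288750) = -0.148295
  f(a) × f(c) ≥ 0, new interval: [1.288750, 1.377500]
Iteration 4:
  c_4 = (1.288750 + 1.377500)/2 = 1.333125
  f(c_4) = f(1.333125) = 0.036134
  f(a) × f(c) < 0, new interval: [1.288750, 1.333125]

After 4 iteration(s), the approximation is c_4 = 1.333125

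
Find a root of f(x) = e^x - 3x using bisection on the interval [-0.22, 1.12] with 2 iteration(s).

f(x) = e^x - 3x
Initial interval: [-0.22, 1.12]

Iteration 1:
  c_1 = (-0.220000 + 1.120000)/2 = 0.450000
  f(c_1) = f(0.450000) = 0.218312
  f(a) × f(c) ≥ 0, new interval: [0.450000, 1.120000]
Iteration 2:
  c_2 = (0.450000 + 1.120000)/2 = 0.785000
  f(c_2) = f(0.785000) = -0.162593
  f(a) × f(c) < 0, new interval: [0.450000, 0.785000]

After 2 iteration(s), the approximation is c_2 = 0.785000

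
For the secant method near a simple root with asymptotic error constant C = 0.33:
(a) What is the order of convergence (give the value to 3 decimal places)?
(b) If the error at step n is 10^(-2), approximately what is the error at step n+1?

(a) Secant method has superlinear convergence with order φ = (1+√5)/2 ≈ 1.618.
    This means |e_{n+1}| ≈ C|e_n|^1.618.

(b) With |e_n| = 10^(-2) and C = 0.33:
    |e_{n+1}| ≈ 0.33 × (10^(-2))^1.618 = 0.33 × 10^(-3.24)

(a) ≈ 1.618 (golden ratio); (b) |e_{n+1}| ≈ 1.916e-04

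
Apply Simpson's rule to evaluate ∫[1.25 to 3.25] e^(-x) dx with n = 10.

f(x) = e^(-x)
a = 1.25, b = 3.25, n = 10
h = (b - a)/n = 0.200000

Simpson's rule: (h/3)[f(x₀) + 4f(x₁) + 2f(x₂) + ... + f(xₙ)]

x_0 = 1.2500, f(x_0) = 0.286505, coefficient = 1
x_1 = 1.4500, f(x_1) = 0.234570, coefficient = 4
x_2 = 1.6500, f(x_2) = 0.192050, coefficient = 2
x_3 = 1.8500, f(x_3) = 0.157237, coefficient = 4
x_4 = 2.0500, f(x_4) = 0.128735, coefficient = 2
x_5 = 2.2500, f(x_5) = 0.105399, coefficient = 4
x_6 = 2.4500, f(x_6) = 0.086294, coefficient = 2
x_7 = 2.6500, f(x_7) = 0.070651, coefficient = 4
x_8 = 2.8500, f(x_8) = 0.057844, coefficient = 2
x_9 = 3.0500, f(x_9) = 0.047359, coefficient = 4
x_10 = 3.2500, f(x_10) = 0.038774, coefficient = 1

I ≈ (0.200000/3) × 3.715992 = 0.247733
Exact value: 0.247731
Error: 0.000002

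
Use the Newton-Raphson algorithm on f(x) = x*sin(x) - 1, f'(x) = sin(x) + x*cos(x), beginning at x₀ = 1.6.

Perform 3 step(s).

f(x) = x*sin(x) - 1
f'(x) = sin(x) + x*cos(x)
x₀ = 1.6

Newton-Raphson formula: x_{n+1} = x_n - f(x_n)/f'(x_n)

Iteration 1:
  f(1.600000) = 0.599318
  f'(1.600000) = 0.952854
  x_1 = 1.600000 - 0.599318/0.952854 = 0.971029
Iteration 2:
  f(0.971029) = -0.198448
  f'(0.971029) = 1.373565
  x_2 = 0.971029 - (-0.198448)/1.373565 = 1.115505
Iteration 3:
  f(1.115505) = 0.001872
  f'(1.115505) = 1.388647
  x_3 = 1.115505 - 0.001872/1.388647 = 1.114157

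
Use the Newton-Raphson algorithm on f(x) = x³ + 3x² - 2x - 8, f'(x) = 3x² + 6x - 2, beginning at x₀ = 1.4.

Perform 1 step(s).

f(x) = x³ + 3x² - 2x - 8
f'(x) = 3x² + 6x - 2
x₀ = 1.4

Newton-Raphson formula: x_{n+1} = x_n - f(x_n)/f'(x_n)

Iteration 1:
  f(1.400000) = -2.176000
  f'(1.400000) = 12.280000
  x_1 = 1.400000 - (-2.176000)/12.280000 = 1.577199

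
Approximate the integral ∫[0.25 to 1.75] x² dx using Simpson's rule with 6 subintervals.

f(x) = x²
a = 0.25, b = 1.75, n = 6
h = (b - a)/n = 0.250000

Simpson's rule: (h/3)[f(x₀) + 4f(x₁) + 2f(x₂) + ... + f(xₙ)]

x_0 = 0.2500, f(x_0) = 0.062500, coefficient = 1
x_1 = 0.5000, f(x_1) = 0.250000, coefficient = 4
x_2 = 0.7500, f(x_2) = 0.562500, coefficient = 2
x_3 = 1.0000, f(x_3) = 1.000000, coefficient = 4
x_4 = 1.2500, f(x_4) = 1.562500, coefficient = 2
x_5 = 1.5000, f(x_5) = 2.250000, coefficient = 4
x_6 = 1.7500, f(x_6) = 3.062500, coefficient = 1

I ≈ (0.250000/3) × 21.375000 = 1.781250
Exact value: 1.781250
Error: 0.000000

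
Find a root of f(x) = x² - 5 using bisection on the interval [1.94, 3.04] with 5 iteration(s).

f(x) = x² - 5
Initial interval: [1.94, 3.04]

Iteration 1:
  c_1 = (1.940000 + 3.040000)/2 = 2.490000
  f(c_1) = f(2.490000) = 1.200100
  f(a) × f(c) < 0, new interval: [1.940000, 2.490000]
Iteration 2:
  c_2 = (1.940000 + 2.490000)/2 = 2.215000
  f(c_2) = f(2.215000) = -0.093775
  f(a) × f(c) ≥ 0, new interval: [2.215000, 2.490000]
Iteration 3:
  c_3 = (2.215000 + 2.490000)/2 = 2.352500
  f(c_3) = f(2.352500) = 0.534256
  f(a) × f(c) < 0, new interval: [2.215000, 2.352500]
Iteration 4:
  c_4 = (2.215000 + 2.352500)/2 = 2.283750
  f(c_4) = f(2.283750) = 0.215514
  f(a) × f(c) < 0, new interval: [2.215000, 2.283750]
Iteration 5:
  c_5 = (2.215000 + 2.283750)/2 = 2.249375
  f(c_5) = f(2.249375) = 0.059688
  f(a) × f(c) < 0, new interval: [2.215000, 2.249375]

After 5 iteration(s), the approximation is c_5 = 2.249375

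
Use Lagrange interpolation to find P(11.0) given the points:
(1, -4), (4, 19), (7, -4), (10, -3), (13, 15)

Lagrange interpolation formula:
P(x) = Σ yᵢ × Lᵢ(x)
where Lᵢ(x) = Π_{j≠i} (x - xⱼ)/(xᵢ - xⱼ)

L_0(11.0) = (11.0 - 4)/(1 - 4) × (11.0 - 7)/(1 - 7) × (11.0 - 10)/(1 - 10) × (11.0 - 13)/(1 - 13) = -0.028807
L_1(11.0) = (11.0 - 1)/(4 - 1) × (11.0 - 7)/(4 - 7) × (11.0 - 10)/(4 - 10) × (11.0 - 13)/(4 - 13) = 0.164609
L_2(11.0) = (11.0 - 1)/(7 - 1) × (11.0 - 4)/(7 - 4) × (11.0 - 10)/(7 - 10) × (11.0 - 13)/(7 - 13) = -0.432099
L_3(11.0) = (11.0 - 1)/(10 - 1) × (11.0 - 4)/(10 - 4) × (11.0 - 7)/(10 - 7) × (11.0 - 13)/(10 - 13) = 1.152263
L_4(11.0) = (11.0 - 1)/(13 - 1) × (11.0 - 4)/(13 - 4) × (11.0 - 7)/(13 - 7) × (11.0 - 10)/(13 - 10) = 0.144033

P(11.0) = (-4)×L_0(11.0) + 19×L_1(11.0) + (-4)×L_2(11.0) + (-3)×L_3(11.0) + 15×L_4(11.0)
P(11.0) = 3.674897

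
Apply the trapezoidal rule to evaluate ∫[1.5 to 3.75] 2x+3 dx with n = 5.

f(x) = 2x+3
a = 1.5, b = 3.75, n = 5
h = (b - a)/n = 0.450000

Trapezoidal rule: (h/2)[f(x₀) + 2f(x₁) + 2f(x₂) + ... + f(xₙ)]

x_0 = 1.5000, f(x_0) = 6.000000, coefficient = 1
x_1 = 1.9500, f(x_1) = 6.900000, coefficient = 2
x_2 = 2.4000, f(x_2) = 7.800000, coefficient = 2
x_3 = 2.8500, f(x_3) = 8.700000, coefficient = 2
x_4 = 3.3000, f(x_4) = 9.600000, coefficient = 2
x_5 = 3.7500, f(x_5) = 10.500000, coefficient = 1

I ≈ (0.450000/2) × 82.500000 = 18.562500
Exact value: 18.562500
Error: 0.000000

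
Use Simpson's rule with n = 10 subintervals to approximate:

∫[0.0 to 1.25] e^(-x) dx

f(x) = e^(-x)
a = 0.0, b = 1.25, n = 10
h = (b - a)/n = 0.125000

Simpson's rule: (h/3)[f(x₀) + 4f(x₁) + 2f(x₂) + ... + f(xₙ)]

x_0 = 0.0000, f(x_0) = 1.000000, coefficient = 1
x_1 = 0.1250, f(x_1) = 0.882497, coefficient = 4
x_2 = 0.2500, f(x_2) = 0.778801, coefficient = 2
x_3 = 0.3750, f(x_3) = 0.687289, coefficient = 4
x_4 = 0.5000, f(x_4) = 0.606531, coefficient = 2
x_5 = 0.6250, f(x_5) = 0.535261, coefficient = 4
x_6 = 0.7500, f(x_6) = 0.472367, coefficient = 2
x_7 = 0.8750, f(x_7) = 0.416862, coefficient = 4
x_8 = 1.0000, f(x_8) = 0.367879, coefficient = 2
x_9 = 1.1250, f(x_9) = 0.324652, coefficient = 4
x_10 = 1.2500, f(x_10) = 0.286505, coefficient = 1

I ≈ (0.125000/3) × 17.123908 = 0.713496
Exact value: 0.713495
Error: 0.000001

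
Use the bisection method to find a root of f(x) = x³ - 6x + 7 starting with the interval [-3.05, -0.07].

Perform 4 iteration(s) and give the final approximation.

f(x) = x³ - 6x + 7
Initial interval: [-3.05, -0.07]

Iteration 1:
  c_1 = (-3.050000 + (-0.070000))/2 = -1.560000
  f(c_1) = f(-1.560000) = 12.563584
  f(a) × f(c) < 0, new interval: [-3.050000, -1.560000]
Iteration 2:
  c_2 = (-3.050000 + (-1.560000))/2 = -2.305000
  f(c_2) = f(-2.305000) = 8.583477
  f(a) × f(c) < 0, new interval: [-3.050000, -2.305000]
Iteration 3:
  c_3 = (-3.050000 + (-2.305000))/2 = -2.677500
  f(c_3) = f(-2.677500) = 3.869986
  f(a) × f(c) < 0, new interval: [-3.050000, -2.677500]
Iteration 4:
  c_4 = (-3.050000 + (-2.677500))/2 = -2.863750
  f(c_4) = f(-2.863750) = 0.696703
  f(a) × f(c) < 0, new interval: [-3.050000, -2.863750]

After 4 iteration(s), the approximation is c_4 = -2.863750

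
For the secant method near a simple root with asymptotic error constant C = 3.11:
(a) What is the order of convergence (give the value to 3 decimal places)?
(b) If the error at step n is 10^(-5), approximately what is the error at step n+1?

(a) Secant method has superlinear convergence with order φ = (1+√5)/2 ≈ 1.618.
    This means |e_{n+1}| ≈ C|e_n|^1.618.

(b) With |e_n| = 10^(-5) and C = 3.11:
    |e_{n+1}| ≈ 3.11 × (10^(-5))^1.618 = 3.11 × 10^(-8.09)

(a) ≈ 1.618 (golden ratio); (b) |e_{n+1}| ≈ 2.527e-08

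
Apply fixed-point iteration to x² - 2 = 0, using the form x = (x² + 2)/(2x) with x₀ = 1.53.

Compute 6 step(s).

Equation: x² - 2 = 0
Fixed-point form: x = (x² + 2)/(2x)
x₀ = 1.53

x_1 = g(1.530000) = 1.418595
x_2 = g(1.418595) = 1.414220
x_3 = g(1.414220) = 1.414214
x_4 = g(1.414214) = 1.414214
x_5 = g(1.414214) = 1.414214
x_6 = g(1.414214) = 1.414214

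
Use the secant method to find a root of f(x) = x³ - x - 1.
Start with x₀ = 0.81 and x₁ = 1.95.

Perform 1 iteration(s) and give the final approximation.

f(x) = x³ - x - 1
x₀ = 0.81, x₁ = 1.95

Secant formula: x_{n+1} = x_n - f(x_n)(x_n - x_{n-1})/(f(x_n) - f(x_{n-1}))

Iteration 1:
  f(0.810000) = -1.278559
  f(1.950000) = 4.464875
  x_2 = 1.950000 - 4.464875×(1.950000 - 0.810000)/(4.464875 - (-1.278559))
       = 1.063778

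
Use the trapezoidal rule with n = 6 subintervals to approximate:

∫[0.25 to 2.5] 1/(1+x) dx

f(x) = 1/(1+x)
a = 0.25, b = 2.5, n = 6
h = (b - a)/n = 0.375000

Trapezoidal rule: (h/2)[f(x₀) + 2f(x₁) + 2f(x₂) + ... + f(xₙ)]

x_0 = 0.2500, f(x_0) = 0.800000, coefficient = 1
x_1 = 0.6250, f(x_1) = 0.615385, coefficient = 2
x_2 = 1.0000, f(x_2) = 0.500000, coefficient = 2
x_3 = 1.3750, f(x_3) = 0.421053, coefficient = 2
x_4 = 1.7500, f(x_4) = 0.363636, coefficient = 2
x_5 = 2.1250, f(x_5) = 0.320000, coefficient = 2
x_6 = 2.5000, f(x_6) = 0.285714, coefficient = 1

I ≈ (0.375000/2) × 5.525862 = 1.036099
Exact value: 1.029619
Error: 0.006480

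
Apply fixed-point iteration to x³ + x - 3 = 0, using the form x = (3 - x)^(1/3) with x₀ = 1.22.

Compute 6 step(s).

Equation: x³ + x - 3 = 0
Fixed-point form: x = (3 - x)^(1/3)
x₀ = 1.22

x_1 = g(1.220000) = 1.211918
x_2 = g(1.211918) = 1.213750
x_3 = g(1.213750) = 1.213335
x_4 = g(1.213335) = 1.213429
x_5 = g(1.213429) = 1.213408
x_6 = g(1.213408) = 1.213413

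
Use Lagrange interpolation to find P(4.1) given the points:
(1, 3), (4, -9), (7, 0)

Lagrange interpolation formula:
P(x) = Σ yᵢ × Lᵢ(x)
where Lᵢ(x) = Π_{j≠i} (x - xⱼ)/(xᵢ - xⱼ)

L_0(4.1) = (4.1 - 4)/(1 - 4) × (4.1 - 7)/(1 - 7) = -0.016111
L_1(4.1) = (4.1 - 1)/(4 - 1) × (4.1 - 7)/(4 - 7) = 0.998889
L_2(4.1) = (4.1 - 1)/(7 - 1) × (4.1 - 4)/(7 - 4) = 0.017222

P(4.1) = 3×L_0(4.1) + (-9)×L_1(4.1) + 0×L_2(4.1)
P(4.1) = -9.038333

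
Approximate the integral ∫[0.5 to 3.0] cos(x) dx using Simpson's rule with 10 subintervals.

f(x) = cos(x)
a = 0.5, b = 3.0, n = 10
h = (b - a)/n = 0.250000

Simpson's rule: (h/3)[f(x₀) + 4f(x₁) + 2f(x₂) + ... + f(xₙ)]

x_0 = 0.5000, f(x_0) = 0.877583, coefficient = 1
x_1 = 0.7500, f(x_1) = 0.731689, coefficient = 4
x_2 = 1.0000, f(x_2) = 0.540302, coefficient = 2
x_3 = 1.2500, f(x_3) = 0.315322, coefficient = 4
x_4 = 1.5000, f(x_4) = 0.070737, coefficient = 2
x_5 = 1.7500, f(x_5) = -0.178246, coefficient = 4
x_6 = 2.0000, f(x_6) = -0.416147, coefficient = 2
x_7 = 2.2500, f(x_7) = -0.628174, coefficient = 4
x_8 = 2.5000, f(x_8) = -0.801144, coefficient = 2
x_9 = 2.7500, f(x_9) = -0.924302, coefficient = 4
x_10 = 3.0000, f(x_10) = -0.989992, coefficient = 1

I ≈ (0.250000/3) × -4.059755 = -0.338313
Exact value: -0.338306
Error: 0.000007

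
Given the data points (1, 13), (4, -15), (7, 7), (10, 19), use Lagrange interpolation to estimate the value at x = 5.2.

Lagrange interpolation formula:
P(x) = Σ yᵢ × Lᵢ(x)
where Lᵢ(x) = Π_{j≠i} (x - xⱼ)/(xᵢ - xⱼ)

L_0(5.2) = (5.2 - 4)/(1 - 4) × (5.2 - 7)/(1 - 7) × (5.2 - 10)/(1 - 10) = -0.064000
L_1(5.2) = (5.2 - 1)/(4 - 1) × (5.2 - 7)/(4 - 7) × (5.2 - 10)/(4 - 10) = 0.672000
L_2(5.2) = (5.2 - 1)/(7 - 1) × (5.2 - 4)/(7 - 4) × (5.2 - 10)/(7 - 10) = 0.448000
L_3(5.2) = (5.2 - 1)/(10 - 1) × (5.2 - 4)/(10 - 4) × (5.2 - 7)/(10 - 7) = -0.056000

P(5.2) = 13×L_0(5.2) + (-15)×L_1(5.2) + 7×L_2(5.2) + 19×L_3(5.2)
P(5.2) = -8.840000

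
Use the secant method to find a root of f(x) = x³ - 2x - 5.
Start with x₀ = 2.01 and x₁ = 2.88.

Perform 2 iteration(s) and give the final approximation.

f(x) = x³ - 2x - 5
x₀ = 2.01, x₁ = 2.88

Secant formula: x_{n+1} = x_n - f(x_n)(x_n - x_{n-1})/(f(x_n) - f(x_{n-1}))

Iteration 1:
  f(2.010000) = -0.899399
  f(2.880000) = 13.127872
  x_2 = 2.880000 - 13.127872×(2.880000 - 2.010000)/(13.127872 - (-0.899399))
       = 2.065783
Iteration 2:
  f(2.880000) = 13.127872
  f(2.065783) = -0.315926
  x_3 = 2.065783 - (-0.315926)×(2.065783 - 2.880000)/(-0.315926 - 13.127872)
       = 2.084916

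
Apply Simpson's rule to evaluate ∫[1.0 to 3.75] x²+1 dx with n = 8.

f(x) = x²+1
a = 1.0, b = 3.75, n = 8
h = (b - a)/n = 0.343750

Simpson's rule: (h/3)[f(x₀) + 4f(x₁) + 2f(x₂) + ... + f(xₙ)]

x_0 = 1.0000, f(x_0) = 2.000000, coefficient = 1
x_1 = 1.3438, f(x_1) = 2.805664, coefficient = 4
x_2 = 1.6875, f(x_2) = 3.847656, coefficient = 2
x_3 = 2.0312, f(x_3) = 5.125977, coefficient = 4
x_4 = 2.3750, f(x_4) = 6.640625, coefficient = 2
x_5 = 2.7188, f(x_5) = 8.391602, coefficient = 4
x_6 = 3.0625, f(x_6) = 10.378906, coefficient = 2
x_7 = 3.4062, f(x_7) = 12.602539, coefficient = 4
x_8 = 3.7500, f(x_8) = 15.062500, coefficient = 1

I ≈ (0.343750/3) × 174.500000 = 19.994792
Exact value: 19.994792
Error: 0.000000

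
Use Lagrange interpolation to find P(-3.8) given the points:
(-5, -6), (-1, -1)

Lagrange interpolation formula:
P(x) = Σ yᵢ × Lᵢ(x)
where Lᵢ(x) = Π_{j≠i} (x - xⱼ)/(xᵢ - xⱼ)

L_0(-3.8) = (-3.8 - (-1))/(-5 - (-1)) = 0.700000
L_1(-3.8) = (-3.8 - (-5))/(-1 - (-5)) = 0.300000

P(-3.8) = (-6)×L_0(-3.8) + (-1)×L_1(-3.8)
P(-3.8) = -4.500000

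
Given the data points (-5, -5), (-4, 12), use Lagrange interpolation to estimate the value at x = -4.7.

Lagrange interpolation formula:
P(x) = Σ yᵢ × Lᵢ(x)
where Lᵢ(x) = Π_{j≠i} (x - xⱼ)/(xᵢ - xⱼ)

L_0(-4.7) = (-4.7 - (-4))/(-5 - (-4)) = 0.700000
L_1(-4.7) = (-4.7 - (-5))/(-4 - (-5)) = 0.300000

P(-4.7) = (-5)×L_0(-4.7) + 12×L_1(-4.7)
P(-4.7) = 0.100000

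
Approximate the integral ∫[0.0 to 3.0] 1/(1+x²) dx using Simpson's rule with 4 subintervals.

f(x) = 1/(1+x²)
a = 0.0, b = 3.0, n = 4
h = (b - a)/n = 0.750000

Simpson's rule: (h/3)[f(x₀) + 4f(x₁) + 2f(x₂) + ... + f(xₙ)]

x_0 = 0.0000, f(x_0) = 1.000000, coefficient = 1
x_1 = 0.7500, f(x_1) = 0.640000, coefficient = 4
x_2 = 1.5000, f(x_2) = 0.307692, coefficient = 2
x_3 = 2.2500, f(x_3) = 0.164948, coefficient = 4
x_4 = 3.0000, f(x_4) = 0.100000, coefficient = 1

I ≈ (0.750000/3) × 4.935178 = 1.233795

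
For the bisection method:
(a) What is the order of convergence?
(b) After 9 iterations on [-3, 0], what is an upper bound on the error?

(a) Bisection has linear (order 1) convergence; the error is halved each step.

(b) Error bound = (b-a)/2^n = (0 - (-3))/2^{9}
    = 3/2^{9}

(a) 1 (linear); (b) error ≤ 5.86e-03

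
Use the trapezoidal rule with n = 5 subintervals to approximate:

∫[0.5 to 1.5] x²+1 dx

f(x) = x²+1
a = 0.5, b = 1.5, n = 5
h = (b - a)/n = 0.200000

Trapezoidal rule: (h/2)[f(x₀) + 2f(x₁) + 2f(x₂) + ... + f(xₙ)]

x_0 = 0.5000, f(x_0) = 1.250000, coefficient = 1
x_1 = 0.7000, f(x_1) = 1.490000, coefficient = 2
x_2 = 0.9000, f(x_2) = 1.810000, coefficient = 2
x_3 = 1.1000, f(x_3) = 2.210000, coefficient = 2
x_4 = 1.3000, f(x_4) = 2.690000, coefficient = 2
x_5 = 1.5000, f(x_5) = 3.250000, coefficient = 1

I ≈ (0.200000/2) × 20.900000 = 2.090000
Exact value: 2.083333
Error: 0.006667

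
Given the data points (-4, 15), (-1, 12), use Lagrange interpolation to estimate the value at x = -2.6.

Lagrange interpolation formula:
P(x) = Σ yᵢ × Lᵢ(x)
where Lᵢ(x) = Π_{j≠i} (x - xⱼ)/(xᵢ - xⱼ)

L_0(-2.6) = (-2.6 - (-1))/(-4 - (-1)) = 0.533333
L_1(-2.6) = (-2.6 - (-4))/(-1 - (-4)) = 0.466667

P(-2.6) = 15×L_0(-2.6) + 12×L_1(-2.6)
P(-2.6) = 13.600000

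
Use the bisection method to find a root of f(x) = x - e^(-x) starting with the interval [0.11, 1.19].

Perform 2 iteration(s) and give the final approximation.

f(x) = x - e^(-x)
Initial interval: [0.11, 1.19]

Iteration 1:
  c_1 = (0.110000 + 1.190000)/2 = 0.650000
  f(c_1) = f(0.650000) = 0.127954
  f(a) × f(c) < 0, new interval: [0.110000, 0.650000]
Iteration 2:
  c_2 = (0.110000 + 0.650000)/2 = 0.380000
  f(c_2) = f(0.380000) = -0.303861
  f(a) × f(c) ≥ 0, new interval: [0.380000, 0.650000]

After 2 iteration(s), the approximation is c_2 = 0.380000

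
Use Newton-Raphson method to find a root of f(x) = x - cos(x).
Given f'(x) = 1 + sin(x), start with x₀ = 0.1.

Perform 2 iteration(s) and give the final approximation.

f(x) = x - cos(x)
f'(x) = 1 + sin(x)
x₀ = 0.1

Newton-Raphson formula: x_{n+1} = x_n - f(x_n)/f'(x_n)

Iteration 1:
  f(0.100000) = -0.895004
  f'(0.100000) = 1.099833
  x_1 = 0.100000 - (-0.895004)/1.099833 = 0.913763
Iteration 2:
  f(0.913763) = 0.302993
  f'(0.913763) = 1.791808
  x_2 = 0.913763 - 0.302993/1.791808 = 0.744664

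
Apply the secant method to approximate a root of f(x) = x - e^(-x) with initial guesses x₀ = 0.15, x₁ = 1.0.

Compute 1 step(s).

f(x) = x - e^(-x)
x₀ = 0.15, x₁ = 1.0

Secant formula: x_{n+1} = x_n - f(x_n)(x_n - x_{n-1})/(f(x_n) - f(x_{n-1}))

Iteration 1:
  f(0.150000) = -0.710708
  f(1.000000) = 0.632121
  x_2 = 1.000000 - 0.632121×(1.000000 - 0.150000)/(0.632121 - (-0.710708))
       = 0.599873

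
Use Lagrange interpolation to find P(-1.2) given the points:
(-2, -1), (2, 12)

Lagrange interpolation formula:
P(x) = Σ yᵢ × Lᵢ(x)
where Lᵢ(x) = Π_{j≠i} (x - xⱼ)/(xᵢ - xⱼ)

L_0(-1.2) = (-1.2 - 2)/(-2 - 2) = 0.800000
L_1(-1.2) = (-1.2 - (-2))/(2 - (-2)) = 0.200000

P(-1.2) = (-1)×L_0(-1.2) + 12×L_1(-1.2)
P(-1.2) = 1.600000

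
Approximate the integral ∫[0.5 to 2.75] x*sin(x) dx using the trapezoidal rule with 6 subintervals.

f(x) = x*sin(x)
a = 0.5, b = 2.75, n = 6
h = (b - a)/n = 0.375000

Trapezoidal rule: (h/2)[f(x₀) + 2f(x₁) + 2f(x₂) + ... + f(xₙ)]

x_0 = 0.5000, f(x_0) = 0.239713, coefficient = 1
x_1 = 0.8750, f(x_1) = 0.671601, coefficient = 2
x_2 = 1.2500, f(x_2) = 1.186231, coefficient = 2
x_3 = 1.6250, f(x_3) = 1.622613, coefficient = 2
x_4 = 2.0000, f(x_4) = 1.818595, coefficient = 2
x_5 = 2.3750, f(x_5) = 1.647502, coefficient = 2
x_6 = 2.7500, f(x_6) = 1.049568, coefficient = 1

I ≈ (0.375000/2) × 15.182364 = 2.846693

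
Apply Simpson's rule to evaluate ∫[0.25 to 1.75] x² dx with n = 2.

f(x) = x²
a = 0.25, b = 1.75, n = 2
h = (b - a)/n = 0.750000

Simpson's rule: (h/3)[f(x₀) + 4f(x₁) + 2f(x₂) + ... + f(xₙ)]

x_0 = 0.2500, f(x_0) = 0.062500, coefficient = 1
x_1 = 1.0000, f(x_1) = 1.000000, coefficient = 4
x_2 = 1.7500, f(x_2) = 3.062500, coefficient = 1

I ≈ (0.750000/3) × 7.125000 = 1.781250
Exact value: 1.781250
Error: 0.000000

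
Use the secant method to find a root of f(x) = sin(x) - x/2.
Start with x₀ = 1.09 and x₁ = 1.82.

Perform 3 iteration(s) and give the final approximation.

f(x) = sin(x) - x/2
x₀ = 1.09, x₁ = 1.82

Secant formula: x_{n+1} = x_n - f(x_n)(x_n - x_{n-1})/(f(x_n) - f(x_{n-1}))

Iteration 1:
  f(1.090000) = 0.341627
  f(1.820000) = 0.059109
  x_2 = 1.820000 - 0.059109×(1.820000 - 1.090000)/(0.059109 - 0.341627)
       = 1.972733
Iteration 2:
  f(1.820000) = 0.059109
  f(1.972733) = -0.066061
  x_3 = 1.972733 - (-0.066061)×(1.972733 - 1.820000)/(-0.066061 - 0.059109)
       = 1.892125
Iteration 3:
  f(1.972733) = -0.066061
  f(1.892125) = 0.002754
  x_4 = 1.892125 - 0.002754×(1.892125 - 1.972733)/(0.002754 - (-0.066061))
       = 1.895351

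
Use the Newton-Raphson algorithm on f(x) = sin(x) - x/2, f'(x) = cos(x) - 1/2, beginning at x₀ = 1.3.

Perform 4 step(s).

f(x) = sin(x) - x/2
f'(x) = cos(x) - 1/2
x₀ = 1.3

Newton-Raphson formula: x_{n+1} = x_n - f(x_n)/f'(x_n)

Iteration 1:
  f(1.300000) = 0.313558
  f'(1.300000) = -0.232501
  x_1 = 1.300000 - 0.313558/(-0.232501) = 2.648631
Iteration 2:
  f(2.648631) = -0.851078
  f'(2.648631) = -1.380935
  x_2 = 2.648631 - (-0.851078)/(-1.380935) = 2.032325
Iteration 3:
  f(2.032325) = -0.120790
  f'(2.032325) = -0.945317
  x_3 = 2.032325 - (-0.120790)/(-0.945317) = 1.904548
Iteration 4:
  f(1.904548) = -0.007454
  f'(1.904548) = -0.827590
  x_4 = 1.904548 - (-0.007454)/(-0.827590) = 1.895541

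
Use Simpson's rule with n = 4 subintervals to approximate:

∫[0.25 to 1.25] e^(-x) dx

f(x) = e^(-x)
a = 0.25, b = 1.25, n = 4
h = (b - a)/n = 0.250000

Simpson's rule: (h/3)[f(x₀) + 4f(x₁) + 2f(x₂) + ... + f(xₙ)]

x_0 = 0.2500, f(x_0) = 0.778801, coefficient = 1
x_1 = 0.5000, f(x_1) = 0.606531, coefficient = 4
x_2 = 0.7500, f(x_2) = 0.472367, coefficient = 2
x_3 = 1.0000, f(x_3) = 0.367879, coefficient = 4
x_4 = 1.2500, f(x_4) = 0.286505, coefficient = 1

I ≈ (0.250000/3) × 5.907679 = 0.492307
Exact value: 0.492296
Error: 0.000011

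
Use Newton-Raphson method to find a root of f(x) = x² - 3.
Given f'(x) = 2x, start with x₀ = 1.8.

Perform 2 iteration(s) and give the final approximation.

f(x) = x² - 3
f'(x) = 2x
x₀ = 1.8

Newton-Raphson formula: x_{n+1} = x_n - f(x_n)/f'(x_n)

Iteration 1:
  f(1.800000) = 0.240000
  f'(1.800000) = 3.600000
  x_1 = 1.800000 - 0.240000/3.600000 = 1.733333
Iteration 2:
  f(1.733333) = 0.004444
  f'(1.733333) = 3.466667
  x_2 = 1.733333 - 0.004444/3.466667 = 1.732051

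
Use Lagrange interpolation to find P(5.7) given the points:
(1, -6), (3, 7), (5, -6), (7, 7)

Lagrange interpolation formula:
P(x) = Σ yᵢ × Lᵢ(x)
where Lᵢ(x) = Π_{j≠i} (x - xⱼ)/(xᵢ - xⱼ)

L_0(5.7) = (5.7 - 3)/(1 - 3) × (5.7 - 5)/(1 - 5) × (5.7 - 7)/(1 - 7) = 0.051188
L_1(5.7) = (5.7 - 1)/(3 - 1) × (5.7 - 5)/(3 - 5) × (5.7 - 7)/(3 - 7) = -0.267313
L_2(5.7) = (5.7 - 1)/(5 - 1) × (5.7 - 3)/(5 - 3) × (5.7 - 7)/(5 - 7) = 1.031062
L_3(5.7) = (5.7 - 1)/(7 - 1) × (5.7 - 3)/(7 - 3) × (5.7 - 5)/(7 - 5) = 0.185063

P(5.7) = (-6)×L_0(5.7) + 7×L_1(5.7) + (-6)×L_2(5.7) + 7×L_3(5.7)
P(5.7) = -7.069250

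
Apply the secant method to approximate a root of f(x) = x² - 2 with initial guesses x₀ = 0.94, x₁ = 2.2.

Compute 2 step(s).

f(x) = x² - 2
x₀ = 0.94, x₁ = 2.2

Secant formula: x_{n+1} = x_n - f(x_n)(x_n - x_{n-1})/(f(x_n) - f(x_{n-1}))

Iteration 1:
  f(0.940000) = -1.116400
  f(2.200000) = 2.840000
  x_2 = 2.200000 - 2.840000×(2.200000 - 0.940000)/(2.840000 - (-1.116400))
       = 1.295541
Iteration 2:
  f(2.200000) = 2.840000
  f(1.295541) = -0.321572
  x_3 = 1.295541 - (-0.321572)×(1.295541 - 2.200000)/(-0.321572 - 2.840000)
       = 1.387536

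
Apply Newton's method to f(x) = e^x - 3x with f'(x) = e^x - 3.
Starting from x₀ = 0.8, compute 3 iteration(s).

f(x) = e^x - 3x
f'(x) = e^x - 3
x₀ = 0.8

Newton-Raphson formula: x_{n+1} = x_n - f(x_n)/f'(x_n)

Iteration 1:
  f(0.800000) = -0.174459
  f'(0.800000) = -0.774459
  x_1 = 0.800000 - (-0.174459)/(-0.774459) = 0.574734
Iteration 2:
  f(0.574734) = 0.052456
  f'(0.574734) = -1.223342
  x_2 = 0.574734 - 0.052456/(-1.223342) = 0.617613
Iteration 3:
  f(0.617613) = 0.001657
  f'(0.617613) = -1.145504
  x_3 = 0.617613 - 0.001657/(-1.145504) = 0.619060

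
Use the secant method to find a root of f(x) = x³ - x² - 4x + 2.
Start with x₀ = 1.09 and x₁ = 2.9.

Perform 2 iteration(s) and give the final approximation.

f(x) = x³ - x² - 4x + 2
x₀ = 1.09, x₁ = 2.9

Secant formula: x_{n+1} = x_n - f(x_n)(x_n - x_{n-1})/(f(x_n) - f(x_{n-1}))

Iteration 1:
  f(1.090000) = -2.253071
  f(2.900000) = 6.379000
  x_2 = 2.900000 - 6.379000×(2.900000 - 1.090000)/(6.379000 - (-2.253071))
       = 1.562431
Iteration 2:
  f(2.900000) = 6.379000
  f(1.562431) = -2.876723
  x_3 = 1.562431 - (-2.876723)×(1.562431 - 2.900000)/(-2.876723 - 6.379000)
       = 1.978154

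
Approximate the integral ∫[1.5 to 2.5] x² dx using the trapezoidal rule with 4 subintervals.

f(x) = x²
a = 1.5, b = 2.5, n = 4
h = (b - a)/n = 0.250000

Trapezoidal rule: (h/2)[f(x₀) + 2f(x₁) + 2f(x₂) + ... + f(xₙ)]

x_0 = 1.5000, f(x_0) = 2.250000, coefficient = 1
x_1 = 1.7500, f(x_1) = 3.062500, coefficient = 2
x_2 = 2.0000, f(x_2) = 4.000000, coefficient = 2
x_3 = 2.2500, f(x_3) = 5.062500, coefficient = 2
x_4 = 2.5000, f(x_4) = 6.250000, coefficient = 1

I ≈ (0.250000/2) × 32.750000 = 4.093750
Exact value: 4.083333
Error: 0.010417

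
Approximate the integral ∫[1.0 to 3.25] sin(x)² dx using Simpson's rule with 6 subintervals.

f(x) = sin(x)²
a = 1.0, b = 3.25, n = 6
h = (b - a)/n = 0.375000

Simpson's rule: (h/3)[f(x₀) + 4f(x₁) + 2f(x₂) + ... + f(xₙ)]

x_0 = 1.0000, f(x_0) = 0.708073, coefficient = 1
x_1 = 1.3750, f(x_1) = 0.962151, coefficient = 4
x_2 = 1.7500, f(x_2) = 0.968228, coefficient = 2
x_3 = 2.1250, f(x_3) = 0.723044, coefficient = 4
x_4 = 2.5000, f(x_4) = 0.358169, coefficient = 2
x_5 = 2.8750, f(x_5) = 0.069404, coefficient = 4
x_6 = 3.2500, f(x_6) = 0.011706, coefficient = 1

I ≈ (0.375000/3) × 10.390969 = 1.298871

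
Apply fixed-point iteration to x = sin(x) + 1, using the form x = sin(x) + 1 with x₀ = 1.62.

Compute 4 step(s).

Equation: x = sin(x) + 1
Fixed-point form: x = sin(x) + 1
x₀ = 1.62

x_1 = g(1.620000) = 1.998790
x_2 = g(1.998790) = 1.909800
x_3 = g(1.909800) = 1.943086
x_4 = g(1.943086) = 1.931497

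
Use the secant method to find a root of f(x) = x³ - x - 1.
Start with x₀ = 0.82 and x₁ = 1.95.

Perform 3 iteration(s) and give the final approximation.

f(x) = x³ - x - 1
x₀ = 0.82, x₁ = 1.95

Secant formula: x_{n+1} = x_n - f(x_n)(x_n - x_{n-1})/(f(x_n) - f(x_{n-1}))

Iteration 1:
  f(0.820000) = -1.268632
  f(1.950000) = 4.464875
  x_2 = 1.950000 - 4.464875×(1.950000 - 0.820000)/(4.464875 - (-1.268632))
       = 1.070031
Iteration 2:
  f(1.950000) = 4.464875
  f(1.070031) = -0.844882
  x_3 = 1.070031 - (-0.844882)×(1.070031 - 1.950000)/(-0.844882 - 4.464875)
       = 1.210050
Iteration 3:
  f(1.070031) = -0.844882
  f(1.210050) = -0.438268
  x_4 = 1.210050 - (-0.438268)×(1.210050 - 1.070031)/(-0.438268 - (-0.844882))
       = 1.360970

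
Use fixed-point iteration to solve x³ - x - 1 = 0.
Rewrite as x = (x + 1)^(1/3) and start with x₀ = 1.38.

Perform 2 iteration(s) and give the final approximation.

Equation: x³ - x - 1 = 0
Fixed-point form: x = (x + 1)^(1/3)
x₀ = 1.38

x_1 = g(1.380000) = 1.335136
x_2 = g(1.335136) = 1.326694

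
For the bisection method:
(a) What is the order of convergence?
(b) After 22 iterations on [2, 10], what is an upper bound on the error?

(a) Bisection has linear (order 1) convergence; the error is halved each step.

(b) Error bound = (b-a)/2^n = (10 - 2)/2^{22}
    = 8/2^{22}

(a) 1 (linear); (b) error ≤ 1.91e-06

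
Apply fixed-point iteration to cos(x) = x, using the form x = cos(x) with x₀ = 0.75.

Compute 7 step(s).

Equation: cos(x) = x
Fixed-point form: x = cos(x)
x₀ = 0.75

x_1 = g(0.750000) = 0.731689
x_2 = g(0.731689) = 0.744047
x_3 = g(0.744047) = 0.735734
x_4 = g(0.735734) = 0.741339
x_5 = g(0.741339) = 0.737565
x_6 = g(0.737565) = 0.740108
x_7 = g(0.740108) = 0.738396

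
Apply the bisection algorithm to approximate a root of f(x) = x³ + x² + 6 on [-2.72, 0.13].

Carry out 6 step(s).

f(x) = x³ + x² + 6
Initial interval: [-2.72, 0.13]

Iteration 1:
  c_1 = (-2.720000 + 0.130000)/2 = -1.295000
  f(c_1) = f(-1.295000) = 5.505278
  f(a) × f(c) < 0, new interval: [-2.720000, -1.295000]
Iteration 2:
  c_2 = (-2.720000 + (-1.295000))/2 = -2.007500
  f(c_2) = f(-2.007500) = 1.939718
  f(a) × f(c) < 0, new interval: [-2.720000, -2.007500]
Iteration 3:
  c_3 = (-2.720000 + (-2.007500))/2 = -2.363750
  f(c_3) = f(-2.363750) = -1.619700
  f(a) × f(c) ≥ 0, new interval: [-2.363750, -2.007500]
Iteration 4:
  c_4 = (-2.363750 + (-2.007500))/2 = -2.185625
  f(c_4) = f(-2.185625) = 0.336321
  f(a) × f(c) < 0, new interval: [-2.363750, -2.185625]
Iteration 5:
  c_5 = (-2.363750 + (-2.185625))/2 = -2.274688
  f(c_5) = f(-2.274688) = -0.595492
  f(a) × f(c) ≥ 0, new interval: [-2.274688, -2.185625]
Iteration 6:
  c_6 = (-2.274688 + (-2.185625))/2 = -2.230156
  f(c_6) = f(-2.230156) = -0.118301
  f(a) × f(c) ≥ 0, new interval: [-2.230156, -2.185625]

After 6 iteration(s), the approximation is c_6 = -2.230156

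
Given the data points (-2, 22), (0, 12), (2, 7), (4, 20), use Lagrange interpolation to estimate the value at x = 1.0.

Lagrange interpolation formula:
P(x) = Σ yᵢ × Lᵢ(x)
where Lᵢ(x) = Π_{j≠i} (x - xⱼ)/(xᵢ - xⱼ)

L_0(1.0) = (1.0 - 0)/(-2 - 0) × (1.0 - 2)/(-2 - 2) × (1.0 - 4)/(-2 - 4) = -0.062500
L_1(1.0) = (1.0 - (-2))/(0 - (-2)) × (1.0 - 2)/(0 - 2) × (1.0 - 4)/(0 - 4) = 0.562500
L_2(1.0) = (1.0 - (-2))/(2 - (-2)) × (1.0 - 0)/(2 - 0) × (1.0 - 4)/(2 - 4) = 0.562500
L_3(1.0) = (1.0 - (-2))/(4 - (-2)) × (1.0 - 0)/(4 - 0) × (1.0 - 2)/(4 - 2) = -0.062500

P(1.0) = 22×L_0(1.0) + 12×L_1(1.0) + 7×L_2(1.0) + 20×L_3(1.0)
P(1.0) = 8.062500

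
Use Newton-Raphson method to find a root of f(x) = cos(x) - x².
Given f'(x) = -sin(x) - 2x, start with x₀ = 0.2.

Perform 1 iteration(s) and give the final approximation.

f(x) = cos(x) - x²
f'(x) = -sin(x) - 2x
x₀ = 0.2

Newton-Raphson formula: x_{n+1} = x_n - f(x_n)/f'(x_n)

Iteration 1:
  f(0.200000) = 0.940067
  f'(0.200000) = -0.598669
  x_1 = 0.200000 - 0.940067/(-0.598669) = 1.770260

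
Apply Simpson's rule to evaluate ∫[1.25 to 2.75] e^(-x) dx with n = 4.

f(x) = e^(-x)
a = 1.25, b = 2.75, n = 4
h = (b - a)/n = 0.375000

Simpson's rule: (h/3)[f(x₀) + 4f(x₁) + 2f(x₂) + ... + f(xₙ)]

x_0 = 1.2500, f(x_0) = 0.286505, coefficient = 1
x_1 = 1.6250, f(x_1) = 0.196912, coefficient = 4
x_2 = 2.0000, f(x_2) = 0.135335, coefficient = 2
x_3 = 2.3750, f(x_3) = 0.093014, coefficient = 4
x_4 = 2.7500, f(x_4) = 0.063928, coefficient = 1

I ≈ (0.375000/3) × 1.780808 = 0.222601
Exact value: 0.222577
Error: 0.000024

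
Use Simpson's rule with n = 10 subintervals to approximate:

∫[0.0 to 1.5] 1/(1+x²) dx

f(x) = 1/(1+x²)
a = 0.0, b = 1.5, n = 10
h = (b - a)/n = 0.150000

Simpson's rule: (h/3)[f(x₀) + 4f(x₁) + 2f(x₂) + ... + f(xₙ)]

x_0 = 0.0000, f(x_0) = 1.000000, coefficient = 1
x_1 = 0.1500, f(x_1) = 0.977995, coefficient = 4
x_2 = 0.3000, f(x_2) = 0.917431, coefficient = 2
x_3 = 0.4500, f(x_3) = 0.831601, coefficient = 4
x_4 = 0.6000, f(x_4) = 0.735294, coefficient = 2
x_5 = 0.7500, f(x_5) = 0.640000, coefficient = 4
x_6 = 0.9000, f(x_6) = 0.552486, coefficient = 2
x_7 = 1.0500, f(x_7) = 0.475624, coefficient = 4
x_8 = 1.2000, f(x_8) = 0.409836, coefficient = 2
x_9 = 1.3500, f(x_9) = 0.354296, coefficient = 4
x_10 = 1.5000, f(x_10) = 0.307692, coefficient = 1

I ≈ (0.150000/3) × 19.655852 = 0.982793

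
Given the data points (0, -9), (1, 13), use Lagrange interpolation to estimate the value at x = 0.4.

Lagrange interpolation formula:
P(x) = Σ yᵢ × Lᵢ(x)
where Lᵢ(x) = Π_{j≠i} (x - xⱼ)/(xᵢ - xⱼ)

L_0(0.4) = (0.4 - 1)/(0 - 1) = 0.600000
L_1(0.4) = (0.4 - 0)/(1 - 0) = 0.400000

P(0.4) = (-9)×L_0(0.4) + 13×L_1(0.4)
P(0.4) = -0.200000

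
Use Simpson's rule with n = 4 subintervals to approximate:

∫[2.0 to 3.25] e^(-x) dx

f(x) = e^(-x)
a = 2.0, b = 3.25, n = 4
h = (b - a)/n = 0.312500

Simpson's rule: (h/3)[f(x₀) + 4f(x₁) + 2f(x₂) + ... + f(xₙ)]

x_0 = 2.0000, f(x_0) = 0.135335, coefficient = 1
x_1 = 2.3125, f(x_1) = 0.099013, coefficient = 4
x_2 = 2.6250, f(x_2) = 0.072440, coefficient = 2
x_3 = 2.9375, f(x_3) = 0.052998, coefficient = 4
x_4 = 3.2500, f(x_4) = 0.038774, coefficient = 1

I ≈ (0.312500/3) × 0.927035 = 0.096566
Exact value: 0.096561
Error: 0.000005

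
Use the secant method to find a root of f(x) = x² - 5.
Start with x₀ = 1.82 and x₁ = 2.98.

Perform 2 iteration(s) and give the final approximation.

f(x) = x² - 5
x₀ = 1.82, x₁ = 2.98

Secant formula: x_{n+1} = x_n - f(x_n)(x_n - x_{n-1})/(f(x_n) - f(x_{n-1}))

Iteration 1:
  f(1.820000) = -1.687600
  f(2.980000) = 3.880400
  x_2 = 2.980000 - 3.880400×(2.980000 - 1.820000)/(3.880400 - (-1.687600))
       = 2.171583
Iteration 2:
  f(2.980000) = 3.880400
  f(2.171583) = -0.284226
  x_3 = 2.171583 - (-0.284226)×(2.171583 - 2.980000)/(-0.284226 - 3.880400)
       = 2.226756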